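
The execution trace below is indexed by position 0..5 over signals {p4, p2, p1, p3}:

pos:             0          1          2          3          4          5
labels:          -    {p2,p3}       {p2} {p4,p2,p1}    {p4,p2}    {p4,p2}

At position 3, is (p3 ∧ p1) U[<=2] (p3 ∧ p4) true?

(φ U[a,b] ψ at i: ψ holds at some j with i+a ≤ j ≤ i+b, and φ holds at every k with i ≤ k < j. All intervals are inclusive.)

Need some j in [3,5] with (p3 ∧ p4), and (p3 ∧ p1) at every k in [3,j-1].
  j=3: (p3 ∧ p4) false.
  j=4: (p3 ∧ p4) false.
  j=5: (p3 ∧ p4) false.
No j in the window works → until fails.

No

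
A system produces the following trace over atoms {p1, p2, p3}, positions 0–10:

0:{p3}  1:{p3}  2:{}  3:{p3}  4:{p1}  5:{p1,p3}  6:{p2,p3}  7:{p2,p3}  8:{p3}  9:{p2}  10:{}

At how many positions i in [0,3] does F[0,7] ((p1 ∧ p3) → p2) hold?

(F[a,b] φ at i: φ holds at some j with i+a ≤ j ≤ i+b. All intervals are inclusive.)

Evaluate at each i in [0,3]:
  i=0: ✓ (witness j=0)
  i=1: ✓ (witness j=1)
  i=2: ✓ (witness j=2)
  i=3: ✓ (witness j=3)
Positions where it holds: {0, 1, 2, 3} → 4.

4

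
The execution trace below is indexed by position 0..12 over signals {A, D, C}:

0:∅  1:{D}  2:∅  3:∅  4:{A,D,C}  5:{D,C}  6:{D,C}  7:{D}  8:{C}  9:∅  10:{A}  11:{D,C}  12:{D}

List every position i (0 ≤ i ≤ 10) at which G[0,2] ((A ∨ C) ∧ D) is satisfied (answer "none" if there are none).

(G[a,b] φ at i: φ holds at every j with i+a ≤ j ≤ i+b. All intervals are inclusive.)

Evaluate at each i in [0,10]:
  i=0: ✗ (fails at j=0)
  i=1: ✗ (fails at j=1)
  i=2: ✗ (fails at j=2)
  i=3: ✗ (fails at j=3)
  i=4: ✓ (all of [4,6])
  i=5: ✗ (fails at j=7)
  i=6: ✗ (fails at j=7)
  i=7: ✗ (fails at j=7)
  i=8: ✗ (fails at j=8)
  i=9: ✗ (fails at j=9)
  i=10: ✗ (fails at j=10)

4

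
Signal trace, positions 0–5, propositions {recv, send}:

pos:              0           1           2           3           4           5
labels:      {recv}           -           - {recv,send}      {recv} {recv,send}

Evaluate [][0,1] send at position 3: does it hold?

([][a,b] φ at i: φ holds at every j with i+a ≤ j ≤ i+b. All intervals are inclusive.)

No

Check send at every j in [3,4]:
  j=3: true
  j=4: false
Fails at j=4 → formula fails.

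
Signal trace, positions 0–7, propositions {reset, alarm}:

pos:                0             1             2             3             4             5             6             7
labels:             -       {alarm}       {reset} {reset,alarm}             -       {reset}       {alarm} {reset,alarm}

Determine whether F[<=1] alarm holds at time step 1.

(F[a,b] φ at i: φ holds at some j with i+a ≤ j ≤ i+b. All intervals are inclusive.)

Holds

Check alarm at each j in [1,2]:
  j=1: true
  j=2: false
Found at j=1 → formula holds.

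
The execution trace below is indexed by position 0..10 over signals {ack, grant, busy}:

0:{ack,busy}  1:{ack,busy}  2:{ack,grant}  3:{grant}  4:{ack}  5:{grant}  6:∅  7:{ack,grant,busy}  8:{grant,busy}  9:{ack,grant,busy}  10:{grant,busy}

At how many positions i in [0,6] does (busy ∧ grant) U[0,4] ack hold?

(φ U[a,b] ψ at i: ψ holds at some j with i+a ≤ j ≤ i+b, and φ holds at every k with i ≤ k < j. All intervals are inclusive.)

Evaluate at each i in [0,6]:
  i=0: ✓ (rhs at j=0)
  i=1: ✓ (rhs at j=1)
  i=2: ✓ (rhs at j=2)
  i=3: ✗ (lhs fails at k=3 before rhs at j=4)
  i=4: ✓ (rhs at j=4)
  i=5: ✗ (lhs fails at k=5 before rhs at j=7)
  i=6: ✗ (lhs fails at k=6 before rhs at j=7)
Positions where it holds: {0, 1, 2, 4} → 4.

4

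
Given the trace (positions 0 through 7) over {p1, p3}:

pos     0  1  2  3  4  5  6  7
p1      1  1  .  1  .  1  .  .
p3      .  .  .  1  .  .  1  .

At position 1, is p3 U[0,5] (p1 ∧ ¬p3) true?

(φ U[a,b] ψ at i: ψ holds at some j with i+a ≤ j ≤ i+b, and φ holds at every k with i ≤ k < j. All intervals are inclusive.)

Need some j in [1,6] with (p1 ∧ ¬p3), and p3 at every k in [1,j-1].
  j=1: (p1 ∧ ¬p3) holds; no prefix to check → satisfied.

Yes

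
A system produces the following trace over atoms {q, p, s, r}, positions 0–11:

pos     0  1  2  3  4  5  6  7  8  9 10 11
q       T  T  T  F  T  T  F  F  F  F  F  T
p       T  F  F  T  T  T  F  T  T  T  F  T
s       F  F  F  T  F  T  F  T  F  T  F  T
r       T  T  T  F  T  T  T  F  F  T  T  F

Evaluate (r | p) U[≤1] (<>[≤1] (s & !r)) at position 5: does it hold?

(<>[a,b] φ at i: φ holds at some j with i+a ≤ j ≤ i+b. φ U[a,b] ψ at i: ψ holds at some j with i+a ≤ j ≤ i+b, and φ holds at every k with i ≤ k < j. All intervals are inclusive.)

Need some j in [5,6] with <>[≤1] (s & !r), and (r | p) at every k in [5,j-1].
  j=5: <>[≤1] (s & !r) — fails (none in [5,6]).
  j=6: <>[≤1] (s & !r) holds; (r | p) holds at every k in [5,5] → satisfied.

Holds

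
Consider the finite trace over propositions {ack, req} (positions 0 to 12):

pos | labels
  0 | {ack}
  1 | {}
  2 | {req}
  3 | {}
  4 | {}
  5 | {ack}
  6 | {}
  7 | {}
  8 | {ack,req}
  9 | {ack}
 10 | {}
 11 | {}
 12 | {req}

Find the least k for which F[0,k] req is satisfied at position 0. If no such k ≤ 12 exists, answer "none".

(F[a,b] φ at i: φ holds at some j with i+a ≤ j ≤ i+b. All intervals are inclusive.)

2

Scan j = 0,1,… for req:
  j=0: fails
  j=1: fails
  j=2: holds
First hit at j=2, so smallest k = 2-0 = 2.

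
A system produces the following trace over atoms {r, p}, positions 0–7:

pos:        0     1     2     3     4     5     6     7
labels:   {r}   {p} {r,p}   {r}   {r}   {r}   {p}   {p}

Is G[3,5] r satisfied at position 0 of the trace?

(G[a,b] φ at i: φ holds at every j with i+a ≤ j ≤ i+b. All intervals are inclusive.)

Holds

Check r at every j in [3,5]:
  j=3: true
  j=4: true
  j=5: true
All positions satisfy it → formula holds.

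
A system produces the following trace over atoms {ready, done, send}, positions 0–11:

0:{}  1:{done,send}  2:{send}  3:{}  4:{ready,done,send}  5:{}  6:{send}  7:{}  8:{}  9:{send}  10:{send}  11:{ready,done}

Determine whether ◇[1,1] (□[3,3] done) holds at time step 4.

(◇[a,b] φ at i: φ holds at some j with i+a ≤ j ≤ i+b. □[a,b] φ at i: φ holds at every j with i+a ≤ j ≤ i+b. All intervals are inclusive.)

Check □[3,3] done at each j in [5,5]:
  j=5: fails at 8
No position in the window satisfies it → formula fails.

No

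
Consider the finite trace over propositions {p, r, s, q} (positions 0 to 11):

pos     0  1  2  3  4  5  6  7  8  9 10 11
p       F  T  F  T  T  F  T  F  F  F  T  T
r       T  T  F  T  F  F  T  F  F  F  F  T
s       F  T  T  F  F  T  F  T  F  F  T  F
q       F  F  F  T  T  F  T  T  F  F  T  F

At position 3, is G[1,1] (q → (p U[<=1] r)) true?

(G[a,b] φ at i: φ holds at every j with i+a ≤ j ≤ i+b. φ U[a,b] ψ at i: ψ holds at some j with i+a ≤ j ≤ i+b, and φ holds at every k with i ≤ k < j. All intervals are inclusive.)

No

Check (q → (p U[<=1] r)) at every j in [4,4]:
  j=4: antecedent true; consequent fails → ✗
Fails at j=4 → formula fails.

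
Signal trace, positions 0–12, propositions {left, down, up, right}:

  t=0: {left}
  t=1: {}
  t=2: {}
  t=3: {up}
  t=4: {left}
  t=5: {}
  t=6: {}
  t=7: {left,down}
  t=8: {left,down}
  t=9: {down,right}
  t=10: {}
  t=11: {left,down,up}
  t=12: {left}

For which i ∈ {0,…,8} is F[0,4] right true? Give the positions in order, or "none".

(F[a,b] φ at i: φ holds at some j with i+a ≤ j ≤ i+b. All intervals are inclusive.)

5, 6, 7, 8

Evaluate at each i in [0,8]:
  i=0: ✗ (none in [0,4])
  i=1: ✗ (none in [1,5])
  i=2: ✗ (none in [2,6])
  i=3: ✗ (none in [3,7])
  i=4: ✗ (none in [4,8])
  i=5: ✓ (witness j=9)
  i=6: ✓ (witness j=9)
  i=7: ✓ (witness j=9)
  i=8: ✓ (witness j=9)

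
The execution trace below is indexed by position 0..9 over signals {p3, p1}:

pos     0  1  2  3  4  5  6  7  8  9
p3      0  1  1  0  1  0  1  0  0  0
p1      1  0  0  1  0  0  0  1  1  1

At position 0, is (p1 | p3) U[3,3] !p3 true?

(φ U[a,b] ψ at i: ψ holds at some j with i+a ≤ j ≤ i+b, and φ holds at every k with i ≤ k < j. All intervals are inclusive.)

Holds

Need some j in [3,3] with !p3, and (p1 | p3) at every k in [0,j-1].
  j=3: !p3 holds; (p1 | p3) holds at every k in [0,2] → satisfied.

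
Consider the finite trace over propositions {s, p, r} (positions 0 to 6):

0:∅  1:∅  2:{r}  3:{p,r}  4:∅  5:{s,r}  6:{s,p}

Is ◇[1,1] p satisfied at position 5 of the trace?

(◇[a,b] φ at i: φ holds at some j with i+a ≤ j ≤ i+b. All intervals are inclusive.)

True

Check p at each j in [6,6]:
  j=6: true
Found at j=6 → formula holds.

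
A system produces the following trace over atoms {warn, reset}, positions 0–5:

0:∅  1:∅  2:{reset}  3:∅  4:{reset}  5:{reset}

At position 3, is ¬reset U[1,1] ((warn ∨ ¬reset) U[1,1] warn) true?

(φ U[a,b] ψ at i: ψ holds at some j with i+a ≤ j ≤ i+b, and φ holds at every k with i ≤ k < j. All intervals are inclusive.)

No

Need some j in [4,4] with ((warn ∨ ¬reset) U[1,1] warn), and ¬reset at every k in [3,j-1].
  j=4: ((warn ∨ ¬reset) U[1,1] warn) — fails.
No j in the window works → until fails.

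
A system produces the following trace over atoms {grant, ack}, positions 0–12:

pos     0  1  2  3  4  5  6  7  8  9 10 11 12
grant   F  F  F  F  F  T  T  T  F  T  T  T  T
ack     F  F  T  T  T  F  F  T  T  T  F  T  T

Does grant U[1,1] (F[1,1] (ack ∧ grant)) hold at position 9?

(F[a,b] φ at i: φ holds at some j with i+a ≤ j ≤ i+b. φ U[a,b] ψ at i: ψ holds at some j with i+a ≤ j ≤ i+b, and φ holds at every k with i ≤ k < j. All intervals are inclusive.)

Need some j in [10,10] with F[1,1] (ack ∧ grant), and grant at every k in [9,j-1].
  j=10: F[1,1] (ack ∧ grant) holds; grant holds at every k in [9,9] → satisfied.

True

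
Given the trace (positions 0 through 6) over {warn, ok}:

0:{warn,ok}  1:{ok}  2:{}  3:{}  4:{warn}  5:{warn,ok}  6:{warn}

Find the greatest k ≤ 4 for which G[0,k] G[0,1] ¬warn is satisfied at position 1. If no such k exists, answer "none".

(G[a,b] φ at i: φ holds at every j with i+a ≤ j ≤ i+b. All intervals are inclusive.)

1

G[0,1] ¬warn must hold from j=1 onward; find where it first fails.
  j=1: holds
  j=2: holds
  j=3: fails
Holds on [1,2], so largest k = 1.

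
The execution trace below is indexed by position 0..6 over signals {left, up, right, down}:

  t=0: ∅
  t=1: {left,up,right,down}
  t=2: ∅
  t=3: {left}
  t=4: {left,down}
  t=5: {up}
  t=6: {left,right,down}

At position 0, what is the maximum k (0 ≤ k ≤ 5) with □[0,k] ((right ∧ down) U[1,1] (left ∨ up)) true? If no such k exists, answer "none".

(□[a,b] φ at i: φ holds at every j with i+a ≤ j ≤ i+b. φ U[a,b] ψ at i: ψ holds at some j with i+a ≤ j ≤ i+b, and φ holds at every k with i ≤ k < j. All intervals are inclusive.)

none

((right ∧ down) U[1,1] (left ∨ up)) must hold from j=0 onward; find where it first fails.
  j=0: fails → no k works.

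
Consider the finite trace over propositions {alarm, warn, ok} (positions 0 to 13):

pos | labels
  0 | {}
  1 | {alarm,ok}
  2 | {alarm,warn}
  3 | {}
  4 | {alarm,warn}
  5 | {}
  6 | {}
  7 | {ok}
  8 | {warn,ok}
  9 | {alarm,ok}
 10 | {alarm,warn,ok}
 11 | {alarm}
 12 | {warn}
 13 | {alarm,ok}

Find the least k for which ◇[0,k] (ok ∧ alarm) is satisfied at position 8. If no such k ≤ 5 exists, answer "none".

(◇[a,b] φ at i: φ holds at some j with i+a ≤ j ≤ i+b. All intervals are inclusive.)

Scan j = 8,9,… for (ok ∧ alarm):
  j=8: fails
  j=9: holds
First hit at j=9, so smallest k = 9-8 = 1.

1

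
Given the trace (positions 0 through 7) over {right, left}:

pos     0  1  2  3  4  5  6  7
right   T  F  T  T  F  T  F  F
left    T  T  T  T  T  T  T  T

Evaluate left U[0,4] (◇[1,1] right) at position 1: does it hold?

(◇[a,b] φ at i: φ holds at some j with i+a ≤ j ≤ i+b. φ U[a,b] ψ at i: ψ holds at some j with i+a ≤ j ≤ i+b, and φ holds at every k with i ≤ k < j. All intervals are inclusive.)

Yes

Need some j in [1,5] with ◇[1,1] right, and left at every k in [1,j-1].
  j=1: ◇[1,1] right holds; no prefix to check → satisfied.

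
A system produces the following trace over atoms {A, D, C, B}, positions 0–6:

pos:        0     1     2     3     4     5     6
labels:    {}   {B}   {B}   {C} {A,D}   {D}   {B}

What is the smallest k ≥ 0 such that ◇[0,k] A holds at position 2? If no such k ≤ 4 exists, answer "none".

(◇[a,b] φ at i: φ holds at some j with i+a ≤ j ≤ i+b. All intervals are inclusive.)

Scan j = 2,3,… for A:
  j=2: fails
  j=3: fails
  j=4: holds
First hit at j=4, so smallest k = 4-2 = 2.

2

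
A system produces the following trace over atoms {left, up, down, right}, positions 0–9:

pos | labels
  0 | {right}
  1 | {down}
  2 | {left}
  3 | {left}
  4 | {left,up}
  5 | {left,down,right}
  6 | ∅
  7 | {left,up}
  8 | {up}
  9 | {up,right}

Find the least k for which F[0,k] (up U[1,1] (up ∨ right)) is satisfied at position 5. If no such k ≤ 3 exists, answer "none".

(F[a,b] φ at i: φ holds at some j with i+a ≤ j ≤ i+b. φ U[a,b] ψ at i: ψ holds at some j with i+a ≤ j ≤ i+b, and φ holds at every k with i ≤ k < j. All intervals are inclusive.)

2

Scan j = 5,6,… for (up U[1,1] (up ∨ right)):
  j=5: fails
  j=6: fails
  j=7: holds
First hit at j=7, so smallest k = 7-5 = 2.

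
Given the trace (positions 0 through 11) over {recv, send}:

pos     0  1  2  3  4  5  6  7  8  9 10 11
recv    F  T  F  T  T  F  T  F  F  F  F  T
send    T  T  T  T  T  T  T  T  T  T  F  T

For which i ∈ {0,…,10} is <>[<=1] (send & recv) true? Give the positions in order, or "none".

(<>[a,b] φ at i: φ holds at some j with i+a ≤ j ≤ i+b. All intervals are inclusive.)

Evaluate at each i in [0,10]:
  i=0: ✓ (witness j=1)
  i=1: ✓ (witness j=1)
  i=2: ✓ (witness j=3)
  i=3: ✓ (witness j=3)
  i=4: ✓ (witness j=4)
  i=5: ✓ (witness j=6)
  i=6: ✓ (witness j=6)
  i=7: ✗ (none in [7,8])
  i=8: ✗ (none in [8,9])
  i=9: ✗ (none in [9,10])
  i=10: ✓ (witness j=11)

0, 1, 2, 3, 4, 5, 6, 10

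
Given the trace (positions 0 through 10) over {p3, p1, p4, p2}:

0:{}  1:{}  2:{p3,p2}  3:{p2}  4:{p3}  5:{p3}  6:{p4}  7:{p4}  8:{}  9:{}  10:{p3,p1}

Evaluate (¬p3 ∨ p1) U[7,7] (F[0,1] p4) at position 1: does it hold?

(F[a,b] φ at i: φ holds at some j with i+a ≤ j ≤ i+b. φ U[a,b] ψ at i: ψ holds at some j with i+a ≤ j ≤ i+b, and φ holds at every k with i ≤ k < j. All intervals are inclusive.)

False

Need some j in [8,8] with F[0,1] p4, and (¬p3 ∨ p1) at every k in [1,j-1].
  j=8: F[0,1] p4 — fails (none in [8,9]).
No j in the window works → until fails.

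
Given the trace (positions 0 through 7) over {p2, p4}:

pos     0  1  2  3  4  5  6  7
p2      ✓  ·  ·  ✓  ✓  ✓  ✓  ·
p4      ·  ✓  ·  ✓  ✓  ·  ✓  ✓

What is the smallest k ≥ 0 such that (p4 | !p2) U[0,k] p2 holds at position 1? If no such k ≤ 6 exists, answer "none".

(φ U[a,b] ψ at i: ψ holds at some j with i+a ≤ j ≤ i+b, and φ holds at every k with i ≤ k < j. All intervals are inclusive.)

2

Need earliest j ≥ 1 with p2, and (p4 | !p2) at every k in [1,j-1].
  j=1: rhs fails.
  j=2: rhs fails.
  j=3: rhs holds; lhs holds on [1,2]. k = 2.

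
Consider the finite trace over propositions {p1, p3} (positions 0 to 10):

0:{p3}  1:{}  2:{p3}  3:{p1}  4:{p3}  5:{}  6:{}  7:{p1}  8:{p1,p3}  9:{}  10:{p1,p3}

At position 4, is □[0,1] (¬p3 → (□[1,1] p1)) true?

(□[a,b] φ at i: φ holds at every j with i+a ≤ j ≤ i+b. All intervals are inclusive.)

Check (¬p3 → (□[1,1] p1)) at every j in [4,5]:
  j=4: antecedent false → ✓
  j=5: antecedent true; consequent fails at 6 → ✗
Fails at j=5 → formula fails.

False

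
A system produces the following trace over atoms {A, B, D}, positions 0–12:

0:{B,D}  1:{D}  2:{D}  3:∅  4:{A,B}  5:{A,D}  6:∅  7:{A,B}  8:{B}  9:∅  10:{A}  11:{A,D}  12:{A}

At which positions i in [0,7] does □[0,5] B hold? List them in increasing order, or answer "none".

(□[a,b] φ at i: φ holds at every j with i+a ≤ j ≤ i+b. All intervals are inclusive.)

Evaluate at each i in [0,7]:
  i=0: ✗ (fails at j=1)
  i=1: ✗ (fails at j=1)
  i=2: ✗ (fails at j=2)
  i=3: ✗ (fails at j=3)
  i=4: ✗ (fails at j=5)
  i=5: ✗ (fails at j=5)
  i=6: ✗ (fails at j=6)
  i=7: ✗ (fails at j=9)

none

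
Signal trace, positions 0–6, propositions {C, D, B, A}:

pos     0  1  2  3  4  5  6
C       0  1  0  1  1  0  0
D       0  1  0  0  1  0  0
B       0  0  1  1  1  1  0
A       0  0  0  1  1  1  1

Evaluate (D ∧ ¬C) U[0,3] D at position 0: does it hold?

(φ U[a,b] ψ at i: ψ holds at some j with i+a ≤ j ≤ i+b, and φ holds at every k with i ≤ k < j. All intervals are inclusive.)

Does not hold

Need some j in [0,3] with D, and (D ∧ ¬C) at every k in [0,j-1].
  j=0: D false.
  j=1: D holds, but (D ∧ ¬C) fails at k=0 → not this j.
  j=2: D false.
  j=3: D false.
No j in the window works → until fails.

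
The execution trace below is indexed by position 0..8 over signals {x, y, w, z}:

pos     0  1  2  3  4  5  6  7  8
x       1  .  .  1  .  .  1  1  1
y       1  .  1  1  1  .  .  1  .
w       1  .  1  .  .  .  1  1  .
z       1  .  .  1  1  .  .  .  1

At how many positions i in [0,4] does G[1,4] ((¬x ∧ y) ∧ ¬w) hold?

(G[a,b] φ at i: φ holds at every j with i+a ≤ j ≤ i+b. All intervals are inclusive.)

Evaluate at each i in [0,4]:
  i=0: ✗ (fails at j=1)
  i=1: ✗ (fails at j=2)
  i=2: ✗ (fails at j=3)
  i=3: ✗ (fails at j=5)
  i=4: ✗ (fails at j=5)
Positions where it holds: {} → 0.

0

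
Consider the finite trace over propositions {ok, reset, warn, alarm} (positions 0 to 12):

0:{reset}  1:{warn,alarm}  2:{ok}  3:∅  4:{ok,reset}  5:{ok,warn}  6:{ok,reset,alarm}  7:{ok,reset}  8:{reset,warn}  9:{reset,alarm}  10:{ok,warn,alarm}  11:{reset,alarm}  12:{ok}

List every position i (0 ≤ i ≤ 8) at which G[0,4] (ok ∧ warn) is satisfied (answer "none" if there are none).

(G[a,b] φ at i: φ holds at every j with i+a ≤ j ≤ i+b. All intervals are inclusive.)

Evaluate at each i in [0,8]:
  i=0: ✗ (fails at j=0)
  i=1: ✗ (fails at j=1)
  i=2: ✗ (fails at j=2)
  i=3: ✗ (fails at j=3)
  i=4: ✗ (fails at j=4)
  i=5: ✗ (fails at j=6)
  i=6: ✗ (fails at j=6)
  i=7: ✗ (fails at j=7)
  i=8: ✗ (fails at j=8)

none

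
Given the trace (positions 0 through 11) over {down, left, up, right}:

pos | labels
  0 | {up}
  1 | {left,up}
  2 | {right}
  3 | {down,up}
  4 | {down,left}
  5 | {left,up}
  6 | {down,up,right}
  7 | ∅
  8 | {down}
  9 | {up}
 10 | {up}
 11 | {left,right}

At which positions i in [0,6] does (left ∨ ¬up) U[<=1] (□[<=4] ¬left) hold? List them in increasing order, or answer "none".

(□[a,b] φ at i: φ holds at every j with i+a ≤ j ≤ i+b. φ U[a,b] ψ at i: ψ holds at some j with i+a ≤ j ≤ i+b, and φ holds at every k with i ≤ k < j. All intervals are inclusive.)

5, 6

Evaluate at each i in [0,6]:
  i=0: ✗ (no rhs in [0,1])
  i=1: ✗ (no rhs in [1,2])
  i=2: ✗ (no rhs in [2,3])
  i=3: ✗ (no rhs in [3,4])
  i=4: ✗ (no rhs in [4,5])
  i=5: ✓ (rhs at j=6; lhs holds on [5,5])
  i=6: ✓ (rhs at j=6)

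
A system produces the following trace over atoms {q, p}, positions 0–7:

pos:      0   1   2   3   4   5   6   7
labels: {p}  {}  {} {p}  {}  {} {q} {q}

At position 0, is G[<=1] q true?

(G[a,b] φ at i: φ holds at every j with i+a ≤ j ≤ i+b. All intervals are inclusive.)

Check q at every j in [0,1]:
  j=0: false
  j=1: false
Fails at j=0 → formula fails.

Does not hold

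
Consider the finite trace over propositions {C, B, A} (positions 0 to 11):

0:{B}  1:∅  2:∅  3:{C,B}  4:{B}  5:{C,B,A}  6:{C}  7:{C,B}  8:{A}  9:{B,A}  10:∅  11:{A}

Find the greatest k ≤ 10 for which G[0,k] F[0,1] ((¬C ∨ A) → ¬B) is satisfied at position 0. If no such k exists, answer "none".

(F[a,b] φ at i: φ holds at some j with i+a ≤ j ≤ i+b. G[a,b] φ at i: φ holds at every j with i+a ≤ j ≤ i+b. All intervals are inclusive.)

3

F[0,1] ((¬C ∨ A) → ¬B) must hold from j=0 onward; find where it first fails.
  j=0: holds
  j=1: holds
  j=2: holds
  j=3: holds
  j=4: fails
Holds on [0,3], so largest k = 3.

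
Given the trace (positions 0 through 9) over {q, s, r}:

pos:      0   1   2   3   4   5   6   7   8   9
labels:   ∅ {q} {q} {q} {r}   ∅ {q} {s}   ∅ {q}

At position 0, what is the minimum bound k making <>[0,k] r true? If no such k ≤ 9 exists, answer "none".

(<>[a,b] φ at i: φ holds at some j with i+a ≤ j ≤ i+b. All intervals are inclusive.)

Scan j = 0,1,… for r:
  j=0: fails
  j=1: fails
  j=2: fails
  j=3: fails
  j=4: holds
First hit at j=4, so smallest k = 4-0 = 4.

4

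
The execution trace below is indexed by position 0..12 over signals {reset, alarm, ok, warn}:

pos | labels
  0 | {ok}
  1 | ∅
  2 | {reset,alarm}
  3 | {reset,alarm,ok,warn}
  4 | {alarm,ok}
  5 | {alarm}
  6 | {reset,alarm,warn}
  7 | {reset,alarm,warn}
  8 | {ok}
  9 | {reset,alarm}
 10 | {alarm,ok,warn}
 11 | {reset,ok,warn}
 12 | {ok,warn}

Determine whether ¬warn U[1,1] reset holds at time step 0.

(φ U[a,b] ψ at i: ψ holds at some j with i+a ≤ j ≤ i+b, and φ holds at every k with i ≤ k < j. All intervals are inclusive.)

Does not hold

Need some j in [1,1] with reset, and ¬warn at every k in [0,j-1].
  j=1: reset false.
No j in the window works → until fails.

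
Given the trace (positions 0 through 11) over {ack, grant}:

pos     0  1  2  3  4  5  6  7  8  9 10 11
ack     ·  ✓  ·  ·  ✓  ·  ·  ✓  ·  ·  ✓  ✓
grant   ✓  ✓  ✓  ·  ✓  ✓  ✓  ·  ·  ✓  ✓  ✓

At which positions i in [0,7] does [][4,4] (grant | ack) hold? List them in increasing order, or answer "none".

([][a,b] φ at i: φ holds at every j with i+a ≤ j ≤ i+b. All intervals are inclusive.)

Evaluate at each i in [0,7]:
  i=0: ✓ (all of [4,4])
  i=1: ✓ (all of [5,5])
  i=2: ✓ (all of [6,6])
  i=3: ✓ (all of [7,7])
  i=4: ✗ (fails at j=8)
  i=5: ✓ (all of [9,9])
  i=6: ✓ (all of [10,10])
  i=7: ✓ (all of [11,11])

0, 1, 2, 3, 5, 6, 7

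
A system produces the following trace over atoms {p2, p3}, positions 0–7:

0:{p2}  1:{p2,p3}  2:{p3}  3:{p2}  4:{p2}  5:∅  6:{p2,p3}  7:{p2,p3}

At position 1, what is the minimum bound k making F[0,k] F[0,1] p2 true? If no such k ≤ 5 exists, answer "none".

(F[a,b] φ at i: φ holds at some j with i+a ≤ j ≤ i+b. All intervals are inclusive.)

0

Scan j = 1,2,… for F[0,1] p2:
  j=1: holds
First hit at j=1, so smallest k = 1-1 = 0.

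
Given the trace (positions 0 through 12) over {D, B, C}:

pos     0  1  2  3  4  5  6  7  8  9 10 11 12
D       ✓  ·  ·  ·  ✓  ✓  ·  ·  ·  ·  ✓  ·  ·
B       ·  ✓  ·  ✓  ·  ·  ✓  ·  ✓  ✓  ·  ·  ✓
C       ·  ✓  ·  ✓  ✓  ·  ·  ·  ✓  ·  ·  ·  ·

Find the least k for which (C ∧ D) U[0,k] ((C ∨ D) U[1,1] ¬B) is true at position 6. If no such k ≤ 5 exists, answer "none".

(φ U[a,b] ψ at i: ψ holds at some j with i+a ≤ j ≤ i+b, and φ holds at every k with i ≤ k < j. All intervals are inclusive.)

none

Need earliest j ≥ 6 with ((C ∨ D) U[1,1] ¬B), and (C ∧ D) at every k in [6,j-1].
  j=6: rhs fails.
  j=7: rhs fails.
  j=8: rhs fails.
  j=9: rhs fails.
  j=10: rhs holds but lhs fails at k=6.
  j=11: rhs fails.
No witness within the range → none.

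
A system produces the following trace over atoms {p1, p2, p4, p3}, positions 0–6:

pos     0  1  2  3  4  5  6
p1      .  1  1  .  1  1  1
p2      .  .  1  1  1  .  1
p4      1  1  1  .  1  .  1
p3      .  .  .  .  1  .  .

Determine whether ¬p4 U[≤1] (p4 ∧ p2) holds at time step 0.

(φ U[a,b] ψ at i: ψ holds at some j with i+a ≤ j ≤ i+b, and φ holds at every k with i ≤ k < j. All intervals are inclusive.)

Need some j in [0,1] with (p4 ∧ p2), and ¬p4 at every k in [0,j-1].
  j=0: (p4 ∧ p2) false.
  j=1: (p4 ∧ p2) false.
No j in the window works → until fails.

False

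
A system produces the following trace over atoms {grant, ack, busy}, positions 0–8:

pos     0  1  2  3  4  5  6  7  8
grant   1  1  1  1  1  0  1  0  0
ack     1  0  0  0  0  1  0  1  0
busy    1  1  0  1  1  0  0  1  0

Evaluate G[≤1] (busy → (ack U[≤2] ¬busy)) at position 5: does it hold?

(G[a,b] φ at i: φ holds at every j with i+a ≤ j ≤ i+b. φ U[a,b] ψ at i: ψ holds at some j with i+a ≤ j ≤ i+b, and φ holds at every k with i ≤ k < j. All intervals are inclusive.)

Holds

Check (busy → (ack U[≤2] ¬busy)) at every j in [5,6]:
  j=5: antecedent false → ✓
  j=6: antecedent false → ✓
All positions satisfy it → formula holds.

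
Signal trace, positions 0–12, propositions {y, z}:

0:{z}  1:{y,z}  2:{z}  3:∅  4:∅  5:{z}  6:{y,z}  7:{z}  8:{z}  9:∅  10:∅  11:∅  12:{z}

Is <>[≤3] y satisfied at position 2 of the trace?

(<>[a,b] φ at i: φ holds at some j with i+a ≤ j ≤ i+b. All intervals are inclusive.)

False

Check y at each j in [2,5]:
  j=2: false
  j=3: false
  j=4: false
  j=5: false
No position in the window satisfies it → formula fails.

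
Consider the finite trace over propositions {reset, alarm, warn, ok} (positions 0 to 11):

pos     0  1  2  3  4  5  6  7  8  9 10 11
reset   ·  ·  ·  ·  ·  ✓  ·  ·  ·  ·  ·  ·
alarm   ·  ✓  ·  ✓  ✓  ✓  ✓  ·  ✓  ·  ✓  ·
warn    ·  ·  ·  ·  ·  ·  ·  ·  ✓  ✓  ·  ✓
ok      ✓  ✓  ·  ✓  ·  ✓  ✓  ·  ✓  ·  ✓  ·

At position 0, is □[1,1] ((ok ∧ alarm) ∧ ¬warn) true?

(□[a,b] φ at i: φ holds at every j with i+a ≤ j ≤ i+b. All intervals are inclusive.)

True

Check ((ok ∧ alarm) ∧ ¬warn) at every j in [1,1]:
  j=1: true
All positions satisfy it → formula holds.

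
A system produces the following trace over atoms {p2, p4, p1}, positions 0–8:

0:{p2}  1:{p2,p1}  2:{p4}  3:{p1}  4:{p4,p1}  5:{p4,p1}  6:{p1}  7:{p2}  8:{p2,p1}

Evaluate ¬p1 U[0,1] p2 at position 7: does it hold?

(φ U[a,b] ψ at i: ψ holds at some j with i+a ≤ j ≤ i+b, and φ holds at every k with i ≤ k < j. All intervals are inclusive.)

Need some j in [7,8] with p2, and ¬p1 at every k in [7,j-1].
  j=7: p2 holds; no prefix to check → satisfied.

Yes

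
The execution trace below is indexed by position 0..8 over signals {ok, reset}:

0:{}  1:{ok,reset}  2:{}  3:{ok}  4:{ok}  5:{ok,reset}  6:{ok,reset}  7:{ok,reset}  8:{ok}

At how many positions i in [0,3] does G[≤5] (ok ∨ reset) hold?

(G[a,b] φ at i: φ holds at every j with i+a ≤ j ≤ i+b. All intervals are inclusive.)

1

Evaluate at each i in [0,3]:
  i=0: ✗ (fails at j=0)
  i=1: ✗ (fails at j=2)
  i=2: ✗ (fails at j=2)
  i=3: ✓ (all of [3,8])
Positions where it holds: {3} → 1.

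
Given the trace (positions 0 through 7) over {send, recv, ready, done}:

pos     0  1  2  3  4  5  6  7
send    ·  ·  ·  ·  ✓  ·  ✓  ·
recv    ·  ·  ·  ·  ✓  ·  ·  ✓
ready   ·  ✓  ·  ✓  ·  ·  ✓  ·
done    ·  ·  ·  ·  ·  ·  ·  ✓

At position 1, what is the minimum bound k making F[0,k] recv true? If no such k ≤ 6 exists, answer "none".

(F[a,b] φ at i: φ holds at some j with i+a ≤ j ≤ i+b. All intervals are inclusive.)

3

Scan j = 1,2,… for recv:
  j=1: fails
  j=2: fails
  j=3: fails
  j=4: holds
First hit at j=4, so smallest k = 4-1 = 3.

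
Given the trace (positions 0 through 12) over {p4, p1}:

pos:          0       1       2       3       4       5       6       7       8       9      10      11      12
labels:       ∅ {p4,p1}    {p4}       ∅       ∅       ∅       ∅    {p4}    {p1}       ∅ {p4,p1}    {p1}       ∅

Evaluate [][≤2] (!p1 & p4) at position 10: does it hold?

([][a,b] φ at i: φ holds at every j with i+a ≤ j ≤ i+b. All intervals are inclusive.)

Check (!p1 & p4) at every j in [10,12]:
  j=10: false
  j=11: false
  j=12: false
Fails at j=10 → formula fails.

No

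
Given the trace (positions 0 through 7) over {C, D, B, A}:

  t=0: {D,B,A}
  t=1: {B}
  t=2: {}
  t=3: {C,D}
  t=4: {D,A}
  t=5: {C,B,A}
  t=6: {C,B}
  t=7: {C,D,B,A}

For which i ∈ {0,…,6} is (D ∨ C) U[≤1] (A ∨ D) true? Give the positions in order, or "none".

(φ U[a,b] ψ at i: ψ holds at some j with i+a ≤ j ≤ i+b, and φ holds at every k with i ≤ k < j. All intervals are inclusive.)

0, 3, 4, 5, 6

Evaluate at each i in [0,6]:
  i=0: ✓ (rhs at j=0)
  i=1: ✗ (no rhs in [1,2])
  i=2: ✗ (lhs fails at k=2 before rhs at j=3)
  i=3: ✓ (rhs at j=3)
  i=4: ✓ (rhs at j=4)
  i=5: ✓ (rhs at j=5)
  i=6: ✓ (rhs at j=7; lhs holds on [6,6])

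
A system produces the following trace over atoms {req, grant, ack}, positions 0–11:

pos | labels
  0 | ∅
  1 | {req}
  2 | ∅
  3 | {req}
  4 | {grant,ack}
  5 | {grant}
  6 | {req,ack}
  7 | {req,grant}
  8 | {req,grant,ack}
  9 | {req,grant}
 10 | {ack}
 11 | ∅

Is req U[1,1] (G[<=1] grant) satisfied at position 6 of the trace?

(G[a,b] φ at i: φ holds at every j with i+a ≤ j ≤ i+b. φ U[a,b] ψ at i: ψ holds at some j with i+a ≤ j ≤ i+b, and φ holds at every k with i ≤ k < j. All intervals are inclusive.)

Need some j in [7,7] with G[<=1] grant, and req at every k in [6,j-1].
  j=7: G[<=1] grant holds; req holds at every k in [6,6] → satisfied.

Holds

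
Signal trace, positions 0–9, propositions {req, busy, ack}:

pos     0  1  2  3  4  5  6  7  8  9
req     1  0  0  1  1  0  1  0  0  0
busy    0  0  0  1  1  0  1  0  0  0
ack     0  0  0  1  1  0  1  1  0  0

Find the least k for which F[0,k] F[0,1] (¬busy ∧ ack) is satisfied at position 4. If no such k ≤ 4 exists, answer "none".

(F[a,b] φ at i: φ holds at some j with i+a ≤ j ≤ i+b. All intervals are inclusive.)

Scan j = 4,5,… for F[0,1] (¬busy ∧ ack):
  j=4: fails
  j=5: fails
  j=6: holds
First hit at j=6, so smallest k = 6-4 = 2.

2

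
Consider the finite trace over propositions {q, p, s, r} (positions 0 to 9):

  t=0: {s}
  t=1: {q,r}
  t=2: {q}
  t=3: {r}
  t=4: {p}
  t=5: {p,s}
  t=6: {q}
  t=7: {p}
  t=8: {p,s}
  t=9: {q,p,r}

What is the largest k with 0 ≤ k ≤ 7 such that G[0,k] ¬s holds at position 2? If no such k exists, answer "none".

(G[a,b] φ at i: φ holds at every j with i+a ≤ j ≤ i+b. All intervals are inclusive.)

¬s must hold from j=2 onward; find where it first fails.
  j=2: holds
  j=3: holds
  j=4: holds
  j=5: fails
Holds on [2,4], so largest k = 2.

2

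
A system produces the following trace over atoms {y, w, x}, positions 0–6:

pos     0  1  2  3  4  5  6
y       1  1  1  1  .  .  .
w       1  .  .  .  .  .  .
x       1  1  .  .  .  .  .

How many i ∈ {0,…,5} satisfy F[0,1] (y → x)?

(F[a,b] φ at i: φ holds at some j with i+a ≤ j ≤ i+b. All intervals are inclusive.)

5

Evaluate at each i in [0,5]:
  i=0: ✓ (witness j=0)
  i=1: ✓ (witness j=1)
  i=2: ✗ (none in [2,3])
  i=3: ✓ (witness j=4)
  i=4: ✓ (witness j=4)
  i=5: ✓ (witness j=5)
Positions where it holds: {0, 1, 3, 4, 5} → 5.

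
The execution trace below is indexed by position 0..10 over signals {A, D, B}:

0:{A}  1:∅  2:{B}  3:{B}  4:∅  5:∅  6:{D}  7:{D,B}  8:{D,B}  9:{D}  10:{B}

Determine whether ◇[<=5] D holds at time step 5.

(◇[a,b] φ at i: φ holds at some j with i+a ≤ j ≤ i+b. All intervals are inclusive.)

Yes

Check D at each j in [5,10]:
  j=5: false
  j=6: true
  j=7: true
  j=8: true
  j=9: true
  j=10: false
Found at j=6 → formula holds.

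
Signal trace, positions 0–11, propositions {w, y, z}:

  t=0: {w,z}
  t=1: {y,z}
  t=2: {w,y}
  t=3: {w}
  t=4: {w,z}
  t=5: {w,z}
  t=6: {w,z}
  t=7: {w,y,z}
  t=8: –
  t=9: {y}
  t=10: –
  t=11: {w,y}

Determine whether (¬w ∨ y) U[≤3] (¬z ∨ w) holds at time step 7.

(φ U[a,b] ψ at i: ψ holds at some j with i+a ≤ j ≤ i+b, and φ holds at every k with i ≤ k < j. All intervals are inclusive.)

Need some j in [7,10] with (¬z ∨ w), and (¬w ∨ y) at every k in [7,j-1].
  j=7: (¬z ∨ w) holds; no prefix to check → satisfied.

Yes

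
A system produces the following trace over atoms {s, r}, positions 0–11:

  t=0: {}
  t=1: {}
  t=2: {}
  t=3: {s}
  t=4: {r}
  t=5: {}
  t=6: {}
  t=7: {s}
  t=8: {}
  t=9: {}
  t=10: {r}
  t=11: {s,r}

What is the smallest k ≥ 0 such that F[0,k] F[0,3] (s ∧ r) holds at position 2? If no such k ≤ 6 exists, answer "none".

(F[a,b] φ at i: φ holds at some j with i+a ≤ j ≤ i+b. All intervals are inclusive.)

6

Scan j = 2,3,… for F[0,3] (s ∧ r):
  j=2: fails
  j=3: fails
  j=4: fails
  j=5: fails
  j=6: fails
  j=7: fails
  j=8: holds
First hit at j=8, so smallest k = 8-2 = 6.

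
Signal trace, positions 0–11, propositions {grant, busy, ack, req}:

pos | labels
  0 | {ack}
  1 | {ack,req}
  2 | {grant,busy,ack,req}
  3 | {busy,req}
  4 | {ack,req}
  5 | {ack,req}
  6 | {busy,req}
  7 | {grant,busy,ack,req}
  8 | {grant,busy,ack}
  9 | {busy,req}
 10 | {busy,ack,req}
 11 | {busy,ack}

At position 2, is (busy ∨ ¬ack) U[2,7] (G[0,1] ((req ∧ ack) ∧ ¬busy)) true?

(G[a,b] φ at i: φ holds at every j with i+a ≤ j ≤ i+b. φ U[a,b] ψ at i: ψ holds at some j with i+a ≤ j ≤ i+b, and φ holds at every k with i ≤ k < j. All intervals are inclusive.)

Need some j in [4,9] with G[0,1] ((req ∧ ack) ∧ ¬busy), and (busy ∨ ¬ack) at every k in [2,j-1].
  j=4: G[0,1] ((req ∧ ack) ∧ ¬busy) holds; (busy ∨ ¬ack) holds at every k in [2,3] → satisfied.

Yes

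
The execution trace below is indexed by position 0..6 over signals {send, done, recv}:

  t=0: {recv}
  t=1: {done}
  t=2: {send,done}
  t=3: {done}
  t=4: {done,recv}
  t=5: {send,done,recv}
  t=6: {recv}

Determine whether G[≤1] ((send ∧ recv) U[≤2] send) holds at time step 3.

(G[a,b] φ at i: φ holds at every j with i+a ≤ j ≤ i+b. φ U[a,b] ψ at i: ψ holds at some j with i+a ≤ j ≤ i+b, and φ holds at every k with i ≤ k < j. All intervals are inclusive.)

False

Check ((send ∧ recv) U[≤2] send) at every j in [3,4]:
  j=3: fails
  j=4: fails
Fails at j=3 → formula fails.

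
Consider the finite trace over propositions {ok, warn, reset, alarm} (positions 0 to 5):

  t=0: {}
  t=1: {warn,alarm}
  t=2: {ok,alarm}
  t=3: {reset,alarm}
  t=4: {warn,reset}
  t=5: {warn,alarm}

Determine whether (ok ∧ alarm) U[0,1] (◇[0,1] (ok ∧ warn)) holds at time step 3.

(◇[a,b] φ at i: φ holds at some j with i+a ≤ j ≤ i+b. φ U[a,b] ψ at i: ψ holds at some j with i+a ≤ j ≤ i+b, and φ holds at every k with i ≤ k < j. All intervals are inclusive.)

Need some j in [3,4] with ◇[0,1] (ok ∧ warn), and (ok ∧ alarm) at every k in [3,j-1].
  j=3: ◇[0,1] (ok ∧ warn) — fails (none in [3,4]).
  j=4: ◇[0,1] (ok ∧ warn) — fails (none in [4,5]).
No j in the window works → until fails.

No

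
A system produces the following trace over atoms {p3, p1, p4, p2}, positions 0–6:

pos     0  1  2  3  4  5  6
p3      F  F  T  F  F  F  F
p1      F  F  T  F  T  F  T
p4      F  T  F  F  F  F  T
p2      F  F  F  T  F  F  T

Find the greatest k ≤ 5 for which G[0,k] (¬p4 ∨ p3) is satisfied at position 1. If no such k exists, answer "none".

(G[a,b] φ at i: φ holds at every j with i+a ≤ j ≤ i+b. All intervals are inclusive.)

none

(¬p4 ∨ p3) must hold from j=1 onward; find where it first fails.
  j=1: fails → no k works.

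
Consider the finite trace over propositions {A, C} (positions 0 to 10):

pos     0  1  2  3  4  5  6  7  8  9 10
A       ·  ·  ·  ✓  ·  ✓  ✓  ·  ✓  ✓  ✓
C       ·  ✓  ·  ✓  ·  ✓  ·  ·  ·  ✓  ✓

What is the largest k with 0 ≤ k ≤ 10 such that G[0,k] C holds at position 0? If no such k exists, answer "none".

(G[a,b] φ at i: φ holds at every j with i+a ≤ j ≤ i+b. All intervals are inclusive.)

none

C must hold from j=0 onward; find where it first fails.
  j=0: fails → no k works.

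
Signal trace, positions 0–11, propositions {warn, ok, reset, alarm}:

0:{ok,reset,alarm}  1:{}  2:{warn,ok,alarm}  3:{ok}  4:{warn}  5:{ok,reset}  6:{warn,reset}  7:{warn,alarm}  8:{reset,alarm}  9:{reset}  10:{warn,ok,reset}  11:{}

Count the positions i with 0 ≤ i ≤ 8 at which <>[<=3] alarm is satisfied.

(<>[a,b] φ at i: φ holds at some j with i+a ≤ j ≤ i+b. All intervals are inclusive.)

Evaluate at each i in [0,8]:
  i=0: ✓ (witness j=0)
  i=1: ✓ (witness j=2)
  i=2: ✓ (witness j=2)
  i=3: ✗ (none in [3,6])
  i=4: ✓ (witness j=7)
  i=5: ✓ (witness j=7)
  i=6: ✓ (witness j=7)
  i=7: ✓ (witness j=7)
  i=8: ✓ (witness j=8)
Positions where it holds: {0, 1, 2, 4, 5, 6, 7, 8} → 8.

8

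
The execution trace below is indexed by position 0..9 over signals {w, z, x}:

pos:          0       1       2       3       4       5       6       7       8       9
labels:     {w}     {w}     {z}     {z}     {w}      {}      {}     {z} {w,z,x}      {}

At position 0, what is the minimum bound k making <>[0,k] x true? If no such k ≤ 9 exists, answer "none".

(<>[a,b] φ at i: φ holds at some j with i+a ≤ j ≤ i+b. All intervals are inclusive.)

Scan j = 0,1,… for x:
  j=0: fails
  j=1: fails
  j=2: fails
  j=3: fails
  j=4: fails
  j=5: fails
  j=6: fails
  j=7: fails
  j=8: holds
First hit at j=8, so smallest k = 8-0 = 8.

8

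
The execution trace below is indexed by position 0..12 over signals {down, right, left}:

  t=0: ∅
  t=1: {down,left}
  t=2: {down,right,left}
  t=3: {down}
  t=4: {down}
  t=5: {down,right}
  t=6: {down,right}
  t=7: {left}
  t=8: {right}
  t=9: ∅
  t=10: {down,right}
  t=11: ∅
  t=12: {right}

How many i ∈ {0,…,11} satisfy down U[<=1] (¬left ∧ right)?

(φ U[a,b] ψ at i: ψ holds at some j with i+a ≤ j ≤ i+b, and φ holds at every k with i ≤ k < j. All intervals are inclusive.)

5

Evaluate at each i in [0,11]:
  i=0: ✗ (no rhs in [0,1])
  i=1: ✗ (no rhs in [1,2])
  i=2: ✗ (no rhs in [2,3])
  i=3: ✗ (no rhs in [3,4])
  i=4: ✓ (rhs at j=5; lhs holds on [4,4])
  i=5: ✓ (rhs at j=5)
  i=6: ✓ (rhs at j=6)
  i=7: ✗ (lhs fails at k=7 before rhs at j=8)
  i=8: ✓ (rhs at j=8)
  i=9: ✗ (lhs fails at k=9 before rhs at j=10)
  i=10: ✓ (rhs at j=10)
  i=11: ✗ (lhs fails at k=11 before rhs at j=12)
Positions where it holds: {4, 5, 6, 8, 10} → 5.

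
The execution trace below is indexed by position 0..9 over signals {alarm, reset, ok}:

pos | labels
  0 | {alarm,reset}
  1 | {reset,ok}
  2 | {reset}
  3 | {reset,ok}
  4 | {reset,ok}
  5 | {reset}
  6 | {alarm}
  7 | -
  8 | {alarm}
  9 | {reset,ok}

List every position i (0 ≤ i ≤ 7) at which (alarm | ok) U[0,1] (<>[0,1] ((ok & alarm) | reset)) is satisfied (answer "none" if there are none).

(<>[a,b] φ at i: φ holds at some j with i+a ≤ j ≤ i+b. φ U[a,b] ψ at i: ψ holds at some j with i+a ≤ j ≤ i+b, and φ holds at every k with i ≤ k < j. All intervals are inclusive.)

0, 1, 2, 3, 4, 5

Evaluate at each i in [0,7]:
  i=0: ✓ (rhs at j=0)
  i=1: ✓ (rhs at j=1)
  i=2: ✓ (rhs at j=2)
  i=3: ✓ (rhs at j=3)
  i=4: ✓ (rhs at j=4)
  i=5: ✓ (rhs at j=5)
  i=6: ✗ (no rhs in [6,7])
  i=7: ✗ (lhs fails at k=7 before rhs at j=8)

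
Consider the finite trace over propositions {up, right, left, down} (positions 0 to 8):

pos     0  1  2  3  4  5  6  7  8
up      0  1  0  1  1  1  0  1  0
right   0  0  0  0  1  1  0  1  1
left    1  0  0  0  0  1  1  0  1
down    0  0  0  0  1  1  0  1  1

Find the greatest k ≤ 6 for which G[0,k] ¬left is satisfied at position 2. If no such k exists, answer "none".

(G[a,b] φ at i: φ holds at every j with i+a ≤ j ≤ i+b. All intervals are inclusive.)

2

¬left must hold from j=2 onward; find where it first fails.
  j=2: holds
  j=3: holds
  j=4: holds
  j=5: fails
Holds on [2,4], so largest k = 2.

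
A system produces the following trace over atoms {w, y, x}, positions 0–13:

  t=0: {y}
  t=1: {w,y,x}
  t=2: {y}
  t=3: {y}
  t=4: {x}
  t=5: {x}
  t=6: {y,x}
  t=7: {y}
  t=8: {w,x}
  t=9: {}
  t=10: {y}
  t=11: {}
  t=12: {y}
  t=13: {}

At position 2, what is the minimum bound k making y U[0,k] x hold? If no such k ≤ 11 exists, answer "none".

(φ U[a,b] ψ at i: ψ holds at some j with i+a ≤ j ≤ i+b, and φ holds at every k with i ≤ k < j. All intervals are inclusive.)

Need earliest j ≥ 2 with x, and y at every k in [2,j-1].
  j=2: rhs fails.
  j=3: rhs fails.
  j=4: rhs holds; lhs holds on [2,3]. k = 2.

2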